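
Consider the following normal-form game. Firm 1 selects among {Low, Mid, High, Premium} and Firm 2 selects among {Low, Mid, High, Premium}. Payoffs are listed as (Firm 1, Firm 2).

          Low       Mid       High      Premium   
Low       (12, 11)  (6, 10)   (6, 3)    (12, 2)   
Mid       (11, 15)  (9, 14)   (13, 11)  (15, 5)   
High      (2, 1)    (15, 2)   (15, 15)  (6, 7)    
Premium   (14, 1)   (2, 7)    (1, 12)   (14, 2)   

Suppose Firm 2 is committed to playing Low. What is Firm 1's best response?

With Firm 2 fixed at Low, Firm 1's payoffs are: Low → 12, Mid → 11, High → 2, Premium → 14.
The maximum is 14, achieved by Premium.

Premium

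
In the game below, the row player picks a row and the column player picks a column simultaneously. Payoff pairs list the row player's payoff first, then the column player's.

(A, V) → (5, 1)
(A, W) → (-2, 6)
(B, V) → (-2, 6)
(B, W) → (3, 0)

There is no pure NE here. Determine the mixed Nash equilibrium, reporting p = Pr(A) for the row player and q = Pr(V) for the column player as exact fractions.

In a mixed NE each player is indifferent between their pure strategies, so the opponent's mix sets the indifference.
The column player indifferent between V and W: p·1 + (1−p)·6 = p·6 + (1−p)·0 ⟹ 6 + (-5)p = 0 + 6p ⟹ p = 6/11.
The row player indifferent between A and B: q·5 + (1−q)·(-2) = q·(-2) + (1−q)·3 ⟹ (-2) + 7q = 3 + (-5)q ⟹ q = 5/12.

p = 6/11, q = 5/12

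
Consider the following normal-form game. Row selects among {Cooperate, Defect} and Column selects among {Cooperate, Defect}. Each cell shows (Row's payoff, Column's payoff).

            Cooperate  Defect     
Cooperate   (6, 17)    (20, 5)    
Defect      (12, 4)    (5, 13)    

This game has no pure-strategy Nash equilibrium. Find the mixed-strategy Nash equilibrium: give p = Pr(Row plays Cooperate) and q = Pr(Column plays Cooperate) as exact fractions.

p = 3/7, q = 5/7

In a mixed NE each player is indifferent between their pure strategies, so the opponent's mix sets the indifference.
Column indifferent between Cooperate and Defect: p·17 + (1−p)·4 = p·5 + (1−p)·13 ⟹ 4 + 13p = 13 + (-8)p ⟹ p = 3/7.
Row indifferent between Cooperate and Defect: q·6 + (1−q)·20 = q·12 + (1−q)·5 ⟹ 20 + (-14)q = 5 + 7q ⟹ q = 5/7.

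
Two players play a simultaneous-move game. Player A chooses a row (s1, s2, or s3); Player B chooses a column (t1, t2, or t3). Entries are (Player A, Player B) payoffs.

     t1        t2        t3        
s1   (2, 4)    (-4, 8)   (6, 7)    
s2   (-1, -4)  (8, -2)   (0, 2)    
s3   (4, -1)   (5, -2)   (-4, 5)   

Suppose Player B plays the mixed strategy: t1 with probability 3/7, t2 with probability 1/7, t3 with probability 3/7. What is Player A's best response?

s1

Player A's best reply maximizes expected payoff against the mix.
s1: (3/7)·2 + (1/7)·(-4) + (3/7)·6 = 20/7
s2: (3/7)·(-1) + (1/7)·8 + (3/7)·0 = 5/7
s3: (3/7)·4 + (1/7)·5 + (3/7)·(-4) = 5/7
Highest expected payoff is 20/7, from s1.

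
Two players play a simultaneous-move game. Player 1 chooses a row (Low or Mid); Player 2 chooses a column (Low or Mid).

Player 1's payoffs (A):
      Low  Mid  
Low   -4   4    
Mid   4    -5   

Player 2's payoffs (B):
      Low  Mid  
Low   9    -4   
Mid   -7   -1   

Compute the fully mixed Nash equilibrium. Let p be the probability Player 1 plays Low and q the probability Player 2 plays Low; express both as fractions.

In a mixed NE each player is indifferent between their pure strategies, so the opponent's mix sets the indifference.
Player 2 indifferent between Low and Mid: p·9 + (1−p)·(-7) = p·(-4) + (1−p)·(-1) ⟹ (-7) + 16p = (-1) + (-3)p ⟹ p = 6/19.
Player 1 indifferent between Low and Mid: q·(-4) + (1−q)·4 = q·4 + (1−q)·(-5) ⟹ 4 + (-8)q = (-5) + 9q ⟹ q = 9/17.

p = 6/19, q = 9/17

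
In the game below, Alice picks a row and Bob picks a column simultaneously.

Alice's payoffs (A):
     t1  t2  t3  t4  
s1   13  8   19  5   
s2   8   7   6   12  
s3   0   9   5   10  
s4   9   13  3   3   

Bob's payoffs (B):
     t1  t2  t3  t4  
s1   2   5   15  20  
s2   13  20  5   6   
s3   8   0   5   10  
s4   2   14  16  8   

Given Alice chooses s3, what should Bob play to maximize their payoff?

With Alice fixed at s3, Bob's payoffs are: t1 → 8, t2 → 0, t3 → 5, t4 → 10.
The maximum is 10, achieved by t4.

t4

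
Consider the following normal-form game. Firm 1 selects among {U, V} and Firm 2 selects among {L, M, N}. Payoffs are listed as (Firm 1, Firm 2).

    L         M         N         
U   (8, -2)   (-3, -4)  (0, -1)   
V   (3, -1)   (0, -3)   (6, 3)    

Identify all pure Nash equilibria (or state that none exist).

(V, N)

Check mutual best responses: a cell is a NE iff neither player can gain by unilaterally deviating.
Firm 1's best responses — vs L: U (payoff 8); vs M: V (payoff 0); vs N: V (payoff 6).
Firm 2's best responses — vs U: N (payoff -1); vs V: N (payoff 3).
The only mutual best response is (V, N); neither player gains by switching there.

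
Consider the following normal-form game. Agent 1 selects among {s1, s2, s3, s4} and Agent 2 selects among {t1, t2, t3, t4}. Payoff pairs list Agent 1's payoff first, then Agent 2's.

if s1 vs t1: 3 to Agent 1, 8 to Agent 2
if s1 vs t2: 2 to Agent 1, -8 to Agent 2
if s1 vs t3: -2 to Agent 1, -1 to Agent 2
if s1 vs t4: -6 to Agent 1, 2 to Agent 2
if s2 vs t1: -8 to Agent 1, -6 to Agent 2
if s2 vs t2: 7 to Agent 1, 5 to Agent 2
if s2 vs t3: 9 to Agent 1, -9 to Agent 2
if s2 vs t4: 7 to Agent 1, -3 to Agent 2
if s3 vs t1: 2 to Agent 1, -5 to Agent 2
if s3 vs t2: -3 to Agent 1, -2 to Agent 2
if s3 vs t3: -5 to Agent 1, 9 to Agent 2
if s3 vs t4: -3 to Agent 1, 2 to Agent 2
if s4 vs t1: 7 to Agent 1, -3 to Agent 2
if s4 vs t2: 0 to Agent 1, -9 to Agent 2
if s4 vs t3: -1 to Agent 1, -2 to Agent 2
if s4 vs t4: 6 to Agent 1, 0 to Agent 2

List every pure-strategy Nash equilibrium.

Find each player's best response to every opponent strategy; NE are the intersections.
Agent 1's best responses — vs t1: s4 (payoff 7); vs t2: s2 (payoff 7); vs t3: s2 (payoff 9); vs t4: s2 (payoff 7).
Agent 2's best responses — vs s1: t1 (payoff 8); vs s2: t2 (payoff 5); vs s3: t3 (payoff 9); vs s4: t4 (payoff 0).
The only mutual best response is (s2, t2); neither player gains by switching there.

(s2, t2)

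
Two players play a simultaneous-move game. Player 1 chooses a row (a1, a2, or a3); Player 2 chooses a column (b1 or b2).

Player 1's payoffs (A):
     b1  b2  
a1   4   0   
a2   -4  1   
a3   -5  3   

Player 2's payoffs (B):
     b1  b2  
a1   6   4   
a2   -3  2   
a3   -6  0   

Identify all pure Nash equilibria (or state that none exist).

Find each player's best response to every opponent strategy; NE are the intersections.
Player 1's best responses — vs b1: a1 (payoff 4); vs b2: a3 (payoff 3).
Player 2's best responses — vs a1: b1 (payoff 6); vs a2: b2 (payoff 2); vs a3: b2 (payoff 0).
Mutual best responses occur at (a1, b1) and (a3, b2); at each, neither player gains by switching.

(a1, b1) and (a3, b2)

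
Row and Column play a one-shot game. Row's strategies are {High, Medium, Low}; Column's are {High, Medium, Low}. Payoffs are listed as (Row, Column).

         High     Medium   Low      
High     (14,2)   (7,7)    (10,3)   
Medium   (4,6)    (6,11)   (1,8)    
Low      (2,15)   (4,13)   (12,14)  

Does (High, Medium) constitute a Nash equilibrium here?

Yes

Holding Column at Medium: Row gets 7 from High, versus 6 from Medium, 4 from Low. No profitable deviation for Row.
Holding Row at High: Column gets 7 from Medium, versus 2 from High, 3 from Low. No profitable deviation for Column either.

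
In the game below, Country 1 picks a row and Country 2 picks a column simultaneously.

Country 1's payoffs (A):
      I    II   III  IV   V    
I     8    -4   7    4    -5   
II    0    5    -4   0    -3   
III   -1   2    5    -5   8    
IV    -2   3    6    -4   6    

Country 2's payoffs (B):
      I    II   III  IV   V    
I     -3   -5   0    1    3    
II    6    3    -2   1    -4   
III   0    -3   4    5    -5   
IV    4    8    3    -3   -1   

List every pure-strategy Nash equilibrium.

There is no pure-strategy Nash equilibrium

A profile is a Nash equilibrium when each player is best-responding to the other.
Country 1's best responses — vs I: I (payoff 8); vs II: II (payoff 5); vs III: I (payoff 7); vs IV: I (payoff 4); vs V: III (payoff 8).
Country 2's best responses — vs I: V (payoff 3); vs II: I (payoff 6); vs III: IV (payoff 5); vs IV: II (payoff 8).
No cell has both players best-responding. For instance, Country 1's best reply to V is III, but against III Country 2 prefers IV over V.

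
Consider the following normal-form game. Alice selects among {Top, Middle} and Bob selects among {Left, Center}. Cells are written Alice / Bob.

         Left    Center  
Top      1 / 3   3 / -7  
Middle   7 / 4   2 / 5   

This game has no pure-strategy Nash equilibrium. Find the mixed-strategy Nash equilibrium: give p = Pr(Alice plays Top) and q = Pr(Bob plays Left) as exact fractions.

p = 1/11, q = 1/7

Each player's mixing probability is pinned down by making the *other* player indifferent.
Bob indifferent between Left and Center: p·3 + (1−p)·4 = p·(-7) + (1−p)·5 ⟹ 4 + (-1)p = 5 + (-12)p ⟹ p = 1/11.
Alice indifferent between Top and Middle: q·1 + (1−q)·3 = q·7 + (1−q)·2 ⟹ 3 + (-2)q = 2 + 5q ⟹ q = 1/7.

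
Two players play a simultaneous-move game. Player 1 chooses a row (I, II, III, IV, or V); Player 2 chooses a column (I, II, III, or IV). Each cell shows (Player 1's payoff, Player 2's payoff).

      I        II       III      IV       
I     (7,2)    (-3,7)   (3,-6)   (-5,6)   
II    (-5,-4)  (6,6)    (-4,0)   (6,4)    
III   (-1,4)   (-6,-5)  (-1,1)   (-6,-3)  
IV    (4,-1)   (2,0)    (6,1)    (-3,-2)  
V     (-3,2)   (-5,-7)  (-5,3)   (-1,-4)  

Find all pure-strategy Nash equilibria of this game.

A profile is a Nash equilibrium when each player is best-responding to the other.
Player 1's best responses — vs I: I (payoff 7); vs II: II (payoff 6); vs III: IV (payoff 6); vs IV: II (payoff 6).
Player 2's best responses — vs I: II (payoff 7); vs II: II (payoff 6); vs III: I (payoff 4); vs IV: III (payoff 1); vs V: III (payoff 3).
Mutual best responses occur at (II, II) and (IV, III); at each, neither player gains by switching.

(II, II) and (IV, III)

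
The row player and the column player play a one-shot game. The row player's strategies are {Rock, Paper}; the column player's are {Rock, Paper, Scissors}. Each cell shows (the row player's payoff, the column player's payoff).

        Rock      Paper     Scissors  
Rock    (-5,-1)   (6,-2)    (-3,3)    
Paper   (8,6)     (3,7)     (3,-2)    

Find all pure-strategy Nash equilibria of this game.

Check mutual best responses: a cell is a NE iff neither player can gain by unilaterally deviating.
The row player's best responses — vs Rock: Paper (payoff 8); vs Paper: Rock (payoff 6); vs Scissors: Paper (payoff 3).
The column player's best responses — vs Rock: Scissors (payoff 3); vs Paper: Paper (payoff 7).
No cell has both players best-responding. For instance, the row player's best reply to Rock is Paper, but against Paper the column player prefers Paper over Rock.

No pure-strategy Nash equilibrium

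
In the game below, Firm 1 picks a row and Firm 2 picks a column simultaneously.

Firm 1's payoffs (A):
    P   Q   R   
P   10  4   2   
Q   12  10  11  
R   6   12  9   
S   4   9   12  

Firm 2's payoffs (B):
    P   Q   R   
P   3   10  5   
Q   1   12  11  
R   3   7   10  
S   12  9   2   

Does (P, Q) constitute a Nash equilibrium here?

No

Holding Firm 2 at Q: Firm 1 gets 4 from P but could get 12 by switching to R. Firm 1 has a profitable deviation.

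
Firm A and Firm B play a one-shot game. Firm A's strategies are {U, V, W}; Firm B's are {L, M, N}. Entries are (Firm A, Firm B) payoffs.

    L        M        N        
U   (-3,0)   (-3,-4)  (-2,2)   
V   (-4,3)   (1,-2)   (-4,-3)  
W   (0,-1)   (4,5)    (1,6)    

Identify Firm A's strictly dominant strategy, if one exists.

Check whether one of Firm A's strategies beats all alternatives regardless of what the opponent does.
W strictly dominates: vs L: 0 > each of {-3, -4}; vs M: 4 > each of {-3, 1}; vs N: 1 > each of {-2, -4}.

W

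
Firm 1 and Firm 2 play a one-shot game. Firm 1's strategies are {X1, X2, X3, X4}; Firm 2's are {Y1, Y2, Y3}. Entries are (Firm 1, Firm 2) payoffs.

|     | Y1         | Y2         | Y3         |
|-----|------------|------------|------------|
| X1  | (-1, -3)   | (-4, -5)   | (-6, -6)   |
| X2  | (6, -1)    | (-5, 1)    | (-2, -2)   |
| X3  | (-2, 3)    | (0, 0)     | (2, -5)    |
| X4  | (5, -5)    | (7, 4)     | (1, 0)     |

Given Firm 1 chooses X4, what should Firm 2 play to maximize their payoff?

Y2

With Firm 1 fixed at X4, Firm 2's payoffs are: Y1 → -5, Y2 → 4, Y3 → 0.
The maximum is 4, achieved by Y2.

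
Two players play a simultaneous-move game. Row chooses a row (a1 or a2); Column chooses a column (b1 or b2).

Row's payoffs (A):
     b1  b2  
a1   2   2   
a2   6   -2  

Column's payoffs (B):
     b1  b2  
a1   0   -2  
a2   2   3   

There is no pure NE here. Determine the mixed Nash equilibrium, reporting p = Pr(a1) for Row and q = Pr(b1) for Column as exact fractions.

p = 1/3, q = 1/2

In a mixed NE each player is indifferent between their pure strategies, so the opponent's mix sets the indifference.
Column indifferent between b1 and b2: p·0 + (1−p)·2 = p·(-2) + (1−p)·3 ⟹ 2 + (-2)p = 3 + (-5)p ⟹ p = 1/3.
Row indifferent between a1 and a2: q·2 + (1−q)·2 = q·6 + (1−q)·(-2) ⟹ 2 + 0q = (-2) + 8q ⟹ q = 1/2.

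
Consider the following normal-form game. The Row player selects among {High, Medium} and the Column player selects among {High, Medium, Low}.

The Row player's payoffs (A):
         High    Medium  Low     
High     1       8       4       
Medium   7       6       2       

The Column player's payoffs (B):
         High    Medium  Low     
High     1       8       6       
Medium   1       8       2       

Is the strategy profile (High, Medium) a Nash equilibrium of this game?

Holding the Column player at Medium: the Row player gets 8 from High, versus 6 from Medium. No profitable deviation for the Row player.
Holding the Row player at High: the Column player gets 8 from Medium, versus 1 from High, 6 from Low. No profitable deviation for the Column player either.

Yes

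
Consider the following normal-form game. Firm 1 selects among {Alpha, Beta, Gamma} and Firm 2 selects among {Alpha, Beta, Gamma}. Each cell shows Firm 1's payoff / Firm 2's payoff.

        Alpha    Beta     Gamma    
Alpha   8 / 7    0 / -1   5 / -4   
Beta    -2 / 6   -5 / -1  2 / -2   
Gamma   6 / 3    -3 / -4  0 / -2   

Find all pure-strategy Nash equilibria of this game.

A profile is a Nash equilibrium when each player is best-responding to the other.
Firm 1's best responses — vs Alpha: Alpha (payoff 8); vs Beta: Alpha (payoff 0); vs Gamma: Alpha (payoff 5).
Firm 2's best responses — vs Alpha: Alpha (payoff 7); vs Beta: Alpha (payoff 6); vs Gamma: Alpha (payoff 3).
The only mutual best response is (Alpha, Alpha); neither player gains by switching there.

(Alpha, Alpha)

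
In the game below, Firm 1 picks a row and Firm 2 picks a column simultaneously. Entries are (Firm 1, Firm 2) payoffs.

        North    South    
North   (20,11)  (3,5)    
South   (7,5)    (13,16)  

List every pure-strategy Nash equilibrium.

(North, North) and (South, South)

A profile is a Nash equilibrium when each player is best-responding to the other.
Firm 1's best responses — vs North: North (payoff 20); vs South: South (payoff 13).
Firm 2's best responses — vs North: North (payoff 11); vs South: South (payoff 16).
Mutual best responses occur at (North, North) and (South, South); at each, neither player gains by switching.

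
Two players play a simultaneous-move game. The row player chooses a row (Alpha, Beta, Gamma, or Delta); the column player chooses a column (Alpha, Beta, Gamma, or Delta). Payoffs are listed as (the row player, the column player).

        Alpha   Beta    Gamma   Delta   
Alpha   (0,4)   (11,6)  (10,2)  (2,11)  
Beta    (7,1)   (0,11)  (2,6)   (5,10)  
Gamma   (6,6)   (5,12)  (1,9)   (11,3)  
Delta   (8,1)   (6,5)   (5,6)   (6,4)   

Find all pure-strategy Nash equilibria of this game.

Find each player's best response to every opponent strategy; NE are the intersections.
The row player's best responses — vs Alpha: Delta (payoff 8); vs Beta: Alpha (payoff 11); vs Gamma: Alpha (payoff 10); vs Delta: Gamma (payoff 11).
The column player's best responses — vs Alpha: Delta (payoff 11); vs Beta: Beta (payoff 11); vs Gamma: Beta (payoff 12); vs Delta: Gamma (payoff 6).
No cell has both players best-responding. For instance, the row player's best reply to Alpha is Delta, but against Delta the column player prefers Gamma over Alpha.

None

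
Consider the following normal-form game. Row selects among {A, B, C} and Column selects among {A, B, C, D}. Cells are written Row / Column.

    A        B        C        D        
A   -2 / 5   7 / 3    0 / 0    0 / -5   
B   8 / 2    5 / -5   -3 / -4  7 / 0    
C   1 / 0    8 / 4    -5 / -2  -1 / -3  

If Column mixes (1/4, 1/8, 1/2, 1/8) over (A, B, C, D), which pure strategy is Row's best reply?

B

Compute Row's expected payoff from each pure strategy against the given mix.
A: (1/4)·(-2) + (1/8)·7 + (1/2)·0 + (1/8)·0 = 3/8
B: (1/4)·8 + (1/8)·5 + (1/2)·(-3) + (1/8)·7 = 2
C: (1/4)·1 + (1/8)·8 + (1/2)·(-5) + (1/8)·(-1) = -11/8
Highest expected payoff is 2, from B.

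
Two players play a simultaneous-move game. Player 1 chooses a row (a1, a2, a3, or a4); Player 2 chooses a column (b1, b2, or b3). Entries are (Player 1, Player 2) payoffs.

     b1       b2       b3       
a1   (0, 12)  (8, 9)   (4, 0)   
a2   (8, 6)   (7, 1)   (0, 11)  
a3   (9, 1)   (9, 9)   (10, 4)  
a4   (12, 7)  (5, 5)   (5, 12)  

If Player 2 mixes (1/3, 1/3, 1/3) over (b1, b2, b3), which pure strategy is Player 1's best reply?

a3

Compute Player 1's expected payoff from each pure strategy against the given mix.
a1: (1/3)·0 + (1/3)·8 + (1/3)·4 = 4
a2: (1/3)·8 + (1/3)·7 + (1/3)·0 = 5
a3: (1/3)·9 + (1/3)·9 + (1/3)·10 = 28/3
a4: (1/3)·12 + (1/3)·5 + (1/3)·5 = 22/3
Highest expected payoff is 28/3, from a3.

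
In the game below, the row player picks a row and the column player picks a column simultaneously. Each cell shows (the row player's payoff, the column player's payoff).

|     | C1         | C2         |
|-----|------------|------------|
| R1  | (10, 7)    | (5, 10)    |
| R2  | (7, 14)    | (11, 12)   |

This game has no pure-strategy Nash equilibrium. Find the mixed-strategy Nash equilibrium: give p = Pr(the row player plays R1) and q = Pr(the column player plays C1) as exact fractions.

Each player's mixing probability is pinned down by making the *other* player indifferent.
The column player indifferent between C1 and C2: p·7 + (1−p)·14 = p·10 + (1−p)·12 ⟹ 14 + (-7)p = 12 + (-2)p ⟹ p = 2/5.
The row player indifferent between R1 and R2: q·10 + (1−q)·5 = q·7 + (1−q)·11 ⟹ 5 + 5q = 11 + (-4)q ⟹ q = 2/3.

p = 2/5, q = 2/3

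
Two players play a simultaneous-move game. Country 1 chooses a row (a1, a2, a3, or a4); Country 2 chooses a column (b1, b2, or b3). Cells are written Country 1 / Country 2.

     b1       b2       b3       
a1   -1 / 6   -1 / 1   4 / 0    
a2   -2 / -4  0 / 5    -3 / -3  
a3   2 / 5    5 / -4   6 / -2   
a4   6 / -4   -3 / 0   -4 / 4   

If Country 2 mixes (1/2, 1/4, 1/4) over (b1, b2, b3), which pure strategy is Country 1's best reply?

Country 1's best reply maximizes expected payoff against the mix.
a1: (1/2)·(-1) + (1/4)·(-1) + (1/4)·4 = 1/4
a2: (1/2)·(-2) + (1/4)·0 + (1/4)·(-3) = -7/4
a3: (1/2)·2 + (1/4)·5 + (1/4)·6 = 15/4
a4: (1/2)·6 + (1/4)·(-3) + (1/4)·(-4) = 5/4
Highest expected payoff is 15/4, from a3.

a3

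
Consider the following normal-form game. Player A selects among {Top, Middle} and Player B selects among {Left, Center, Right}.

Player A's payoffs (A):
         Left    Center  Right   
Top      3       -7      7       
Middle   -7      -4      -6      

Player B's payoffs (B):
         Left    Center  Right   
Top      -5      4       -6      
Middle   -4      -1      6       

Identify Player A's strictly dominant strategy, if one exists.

Check whether one of Player A's strategies beats all alternatives regardless of what the opponent does.
Top is not dominant: against Center, Middle gives -4 > -7.
Middle is not dominant: against Left, Top gives 3 > -7.
No single strategy is best against every opponent action.

No strictly dominant strategy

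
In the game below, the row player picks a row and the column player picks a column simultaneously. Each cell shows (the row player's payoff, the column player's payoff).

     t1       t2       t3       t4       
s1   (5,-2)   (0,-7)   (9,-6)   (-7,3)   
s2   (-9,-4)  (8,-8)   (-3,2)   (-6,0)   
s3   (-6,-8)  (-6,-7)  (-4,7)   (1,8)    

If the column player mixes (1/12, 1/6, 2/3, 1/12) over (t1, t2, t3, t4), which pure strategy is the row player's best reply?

s1

The row player's best reply maximizes expected payoff against the mix.
s1: (1/12)·5 + (1/6)·0 + (2/3)·9 + (1/12)·(-7) = 35/6
s2: (1/12)·(-9) + (1/6)·8 + (2/3)·(-3) + (1/12)·(-6) = -23/12
s3: (1/12)·(-6) + (1/6)·(-6) + (2/3)·(-4) + (1/12)·1 = -49/12
Highest expected payoff is 35/6, from s1.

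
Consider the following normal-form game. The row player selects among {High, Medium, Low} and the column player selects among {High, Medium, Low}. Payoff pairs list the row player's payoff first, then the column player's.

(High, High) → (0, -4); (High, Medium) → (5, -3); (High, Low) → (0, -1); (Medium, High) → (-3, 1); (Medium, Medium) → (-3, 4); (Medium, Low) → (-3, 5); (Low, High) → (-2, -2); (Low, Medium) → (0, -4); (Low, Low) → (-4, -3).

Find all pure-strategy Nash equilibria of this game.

A profile is a Nash equilibrium when each player is best-responding to the other.
The row player's best responses — vs High: High (payoff 0); vs Medium: High (payoff 5); vs Low: High (payoff 0).
The column player's best responses — vs High: Low (payoff -1); vs Medium: Low (payoff 5); vs Low: High (payoff -2).
The only mutual best response is (High, Low); neither player gains by switching there.

(High, Low)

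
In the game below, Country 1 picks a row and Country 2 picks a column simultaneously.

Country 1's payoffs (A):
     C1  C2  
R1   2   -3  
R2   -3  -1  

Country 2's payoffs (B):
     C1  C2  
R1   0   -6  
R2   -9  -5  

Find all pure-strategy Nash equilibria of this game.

Find each player's best response to every opponent strategy; NE are the intersections.
Country 1's best responses — vs C1: R1 (payoff 2); vs C2: R2 (payoff -1).
Country 2's best responses — vs R1: C1 (payoff 0); vs R2: C2 (payoff -5).
Mutual best responses occur at (R1, C1) and (R2, C2); at each, neither player gains by switching.

(R1, C1) and (R2, C2)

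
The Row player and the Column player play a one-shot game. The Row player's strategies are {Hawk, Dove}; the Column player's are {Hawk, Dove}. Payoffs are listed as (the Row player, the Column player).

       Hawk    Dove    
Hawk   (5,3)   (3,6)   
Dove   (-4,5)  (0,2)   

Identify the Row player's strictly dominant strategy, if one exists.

A strategy is strictly dominant if it gives the Row player a strictly higher payoff than every other strategy, against every choice by the opponent.
Hawk strictly dominates: vs Hawk: 5 > -4; vs Dove: 3 > 0.

Hawk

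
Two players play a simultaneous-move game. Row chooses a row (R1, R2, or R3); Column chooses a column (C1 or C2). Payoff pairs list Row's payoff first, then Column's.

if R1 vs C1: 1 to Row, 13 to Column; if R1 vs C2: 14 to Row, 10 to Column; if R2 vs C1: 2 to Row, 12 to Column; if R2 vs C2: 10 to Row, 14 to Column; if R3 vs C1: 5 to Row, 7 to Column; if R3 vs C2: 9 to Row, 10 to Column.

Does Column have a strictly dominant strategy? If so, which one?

No strictly dominant strategy

A strategy is strictly dominant if it gives Column a strictly higher payoff than every other strategy, against every choice by the opponent.
C1 is not dominant: against R2, C2 gives 14 > 12.
C2 is not dominant: against R1, C1 gives 13 > 10.
No single strategy is best against every opponent action.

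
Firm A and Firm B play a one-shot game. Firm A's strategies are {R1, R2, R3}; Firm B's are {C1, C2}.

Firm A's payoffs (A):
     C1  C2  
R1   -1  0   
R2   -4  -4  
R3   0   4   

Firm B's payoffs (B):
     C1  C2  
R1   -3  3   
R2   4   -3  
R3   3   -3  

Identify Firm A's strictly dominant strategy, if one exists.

R3

Check whether one of Firm A's strategies beats all alternatives regardless of what the opponent does.
R3 strictly dominates: vs C1: 0 > each of {-1, -4}; vs C2: 4 > each of {0, -4}.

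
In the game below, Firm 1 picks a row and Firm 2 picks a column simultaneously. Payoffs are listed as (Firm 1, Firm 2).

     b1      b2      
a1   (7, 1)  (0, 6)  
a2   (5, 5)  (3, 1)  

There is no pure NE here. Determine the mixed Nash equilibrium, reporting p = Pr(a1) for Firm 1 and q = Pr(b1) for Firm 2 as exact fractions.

p = 4/9, q = 3/5

In a mixed NE each player is indifferent between their pure strategies, so the opponent's mix sets the indifference.
Firm 2 indifferent between b1 and b2: p·1 + (1−p)·5 = p·6 + (1−p)·1 ⟹ 5 + (-4)p = 1 + 5p ⟹ p = 4/9.
Firm 1 indifferent between a1 and a2: q·7 + (1−q)·0 = q·5 + (1−q)·3 ⟹ 0 + 7q = 3 + 2q ⟹ q = 3/5.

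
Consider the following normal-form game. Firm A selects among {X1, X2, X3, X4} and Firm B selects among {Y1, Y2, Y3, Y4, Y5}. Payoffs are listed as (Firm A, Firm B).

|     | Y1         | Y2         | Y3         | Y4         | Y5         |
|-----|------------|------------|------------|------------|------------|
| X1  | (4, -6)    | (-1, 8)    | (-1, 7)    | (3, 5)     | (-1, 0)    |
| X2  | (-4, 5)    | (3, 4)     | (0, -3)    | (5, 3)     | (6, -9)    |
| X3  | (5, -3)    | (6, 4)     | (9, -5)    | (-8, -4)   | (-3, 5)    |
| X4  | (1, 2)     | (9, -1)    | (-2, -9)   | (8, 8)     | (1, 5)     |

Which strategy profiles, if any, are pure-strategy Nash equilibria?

(X4, Y4)

Find each player's best response to every opponent strategy; NE are the intersections.
Firm A's best responses — vs Y1: X3 (payoff 5); vs Y2: X4 (payoff 9); vs Y3: X3 (payoff 9); vs Y4: X4 (payoff 8); vs Y5: X2 (payoff 6).
Firm B's best responses — vs X1: Y2 (payoff 8); vs X2: Y1 (payoff 5); vs X3: Y5 (payoff 5); vs X4: Y4 (payoff 8).
The only mutual best response is (X4, Y4); neither player gains by switching there.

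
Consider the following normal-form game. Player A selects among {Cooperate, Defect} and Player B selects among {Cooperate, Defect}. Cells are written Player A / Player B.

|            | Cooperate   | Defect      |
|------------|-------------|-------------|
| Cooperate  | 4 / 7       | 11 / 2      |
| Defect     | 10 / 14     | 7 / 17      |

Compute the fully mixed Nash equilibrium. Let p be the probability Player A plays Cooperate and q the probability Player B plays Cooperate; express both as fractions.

Each player's mixing probability is pinned down by making the *other* player indifferent.
Player B indifferent between Cooperate and Defect: p·7 + (1−p)·14 = p·2 + (1−p)·17 ⟹ 14 + (-7)p = 17 + (-15)p ⟹ p = 3/8.
Player A indifferent between Cooperate and Defect: q·4 + (1−q)·11 = q·10 + (1−q)·7 ⟹ 11 + (-7)q = 7 + 3q ⟹ q = 2/5.

p = 3/8, q = 2/5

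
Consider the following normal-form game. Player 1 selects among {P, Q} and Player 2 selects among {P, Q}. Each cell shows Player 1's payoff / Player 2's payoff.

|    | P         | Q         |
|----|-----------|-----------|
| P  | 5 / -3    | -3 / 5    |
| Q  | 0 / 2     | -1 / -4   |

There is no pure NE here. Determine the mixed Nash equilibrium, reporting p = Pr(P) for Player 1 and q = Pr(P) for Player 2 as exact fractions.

In a mixed NE each player is indifferent between their pure strategies, so the opponent's mix sets the indifference.
Player 2 indifferent between P and Q: p·(-3) + (1−p)·2 = p·5 + (1−p)·(-4) ⟹ 2 + (-5)p = (-4) + 9p ⟹ p = 3/7.
Player 1 indifferent between P and Q: q·5 + (1−q)·(-3) = q·0 + (1−q)·(-1) ⟹ (-3) + 8q = (-1) + 1q ⟹ q = 2/7.

p = 3/7, q = 2/7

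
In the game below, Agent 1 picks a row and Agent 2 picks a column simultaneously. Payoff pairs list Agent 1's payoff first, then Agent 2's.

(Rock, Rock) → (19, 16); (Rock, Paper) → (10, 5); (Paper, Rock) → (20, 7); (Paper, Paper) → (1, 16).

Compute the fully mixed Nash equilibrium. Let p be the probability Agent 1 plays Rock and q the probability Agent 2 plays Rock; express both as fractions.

p = 9/20, q = 9/10

Each player's mixing probability is pinned down by making the *other* player indifferent.
Agent 2 indifferent between Rock and Paper: p·16 + (1−p)·7 = p·5 + (1−p)·16 ⟹ 7 + 9p = 16 + (-11)p ⟹ p = 9/20.
Agent 1 indifferent between Rock and Paper: q·19 + (1−q)·10 = q·20 + (1−q)·1 ⟹ 10 + 9q = 1 + 19q ⟹ q = 9/10.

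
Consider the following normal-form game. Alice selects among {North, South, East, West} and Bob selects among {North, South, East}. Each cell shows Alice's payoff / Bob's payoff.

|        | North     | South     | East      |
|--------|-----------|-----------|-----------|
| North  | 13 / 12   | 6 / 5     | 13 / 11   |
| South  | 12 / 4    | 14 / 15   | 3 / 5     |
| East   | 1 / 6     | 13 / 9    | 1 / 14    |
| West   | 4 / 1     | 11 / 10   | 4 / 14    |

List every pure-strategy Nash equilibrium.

Check mutual best responses: a cell is a NE iff neither player can gain by unilaterally deviating.
Alice's best responses — vs North: North (payoff 13); vs South: South (payoff 14); vs East: North (payoff 13).
Bob's best responses — vs North: North (payoff 12); vs South: South (payoff 15); vs East: East (payoff 14); vs West: East (payoff 14).
Mutual best responses occur at (North, North) and (South, South); at each, neither player gains by switching.

(North, North) and (South, South)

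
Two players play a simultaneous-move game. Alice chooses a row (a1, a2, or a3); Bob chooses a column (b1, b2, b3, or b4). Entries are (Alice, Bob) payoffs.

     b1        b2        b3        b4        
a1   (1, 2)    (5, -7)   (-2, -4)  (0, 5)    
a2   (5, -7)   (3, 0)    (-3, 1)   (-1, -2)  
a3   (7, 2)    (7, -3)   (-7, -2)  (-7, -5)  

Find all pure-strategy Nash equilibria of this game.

(a1, b4) and (a3, b1)

Find each player's best response to every opponent strategy; NE are the intersections.
Alice's best responses — vs b1: a3 (payoff 7); vs b2: a3 (payoff 7); vs b3: a1 (payoff -2); vs b4: a1 (payoff 0).
Bob's best responses — vs a1: b4 (payoff 5); vs a2: b3 (payoff 1); vs a3: b1 (payoff 2).
Mutual best responses occur at (a1, b4) and (a3, b1); at each, neither player gains by switching.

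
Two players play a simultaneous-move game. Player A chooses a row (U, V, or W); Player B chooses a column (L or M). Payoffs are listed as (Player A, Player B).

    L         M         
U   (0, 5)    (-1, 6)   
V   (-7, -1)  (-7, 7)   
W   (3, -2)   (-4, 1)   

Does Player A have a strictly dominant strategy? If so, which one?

A strategy is strictly dominant if it gives Player A a strictly higher payoff than every other strategy, against every choice by the opponent.
U is not dominant: against L, W gives 3 > 0.
V is not dominant: against L, U gives 0 > -7.
W is not dominant: against M, U gives -1 > -4.
No single strategy is best against every opponent action.

None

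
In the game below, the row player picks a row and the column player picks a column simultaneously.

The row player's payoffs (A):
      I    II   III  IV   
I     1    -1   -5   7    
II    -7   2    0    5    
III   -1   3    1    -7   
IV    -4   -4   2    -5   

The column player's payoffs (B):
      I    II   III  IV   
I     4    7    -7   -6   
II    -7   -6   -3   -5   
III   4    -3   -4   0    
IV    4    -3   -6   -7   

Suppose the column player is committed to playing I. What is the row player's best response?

With the column player fixed at I, the row player's payoffs are: I → 1, II → -7, III → -1, IV → -4.
The maximum is 1, achieved by I.

I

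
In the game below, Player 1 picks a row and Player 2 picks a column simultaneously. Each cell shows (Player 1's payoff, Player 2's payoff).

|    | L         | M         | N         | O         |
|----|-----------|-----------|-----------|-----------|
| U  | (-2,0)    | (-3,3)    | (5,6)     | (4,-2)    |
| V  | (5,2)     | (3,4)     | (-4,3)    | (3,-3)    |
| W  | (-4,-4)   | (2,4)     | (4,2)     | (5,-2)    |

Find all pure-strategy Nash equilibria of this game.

Check mutual best responses: a cell is a NE iff neither player can gain by unilaterally deviating.
Player 1's best responses — vs L: V (payoff 5); vs M: V (payoff 3); vs N: U (payoff 5); vs O: W (payoff 5).
Player 2's best responses — vs U: N (payoff 6); vs V: M (payoff 4); vs W: M (payoff 4).
Mutual best responses occur at (U, N) and (V, M); at each, neither player gains by switching.

(U, N) and (V, M)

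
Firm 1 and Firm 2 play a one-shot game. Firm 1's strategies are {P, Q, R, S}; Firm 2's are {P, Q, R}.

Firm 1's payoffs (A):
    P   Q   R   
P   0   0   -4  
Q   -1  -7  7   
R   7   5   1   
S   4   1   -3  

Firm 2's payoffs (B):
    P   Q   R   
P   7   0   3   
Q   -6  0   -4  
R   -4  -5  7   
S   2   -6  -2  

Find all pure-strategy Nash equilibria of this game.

A profile is a Nash equilibrium when each player is best-responding to the other.
Firm 1's best responses — vs P: R (payoff 7); vs Q: R (payoff 5); vs R: Q (payoff 7).
Firm 2's best responses — vs P: P (payoff 7); vs Q: Q (payoff 0); vs R: R (payoff 7); vs S: P (payoff 2).
No cell has both players best-responding. For instance, Firm 1's best reply to P is R, but against R Firm 2 prefers R over P.

There is no pure-strategy Nash equilibrium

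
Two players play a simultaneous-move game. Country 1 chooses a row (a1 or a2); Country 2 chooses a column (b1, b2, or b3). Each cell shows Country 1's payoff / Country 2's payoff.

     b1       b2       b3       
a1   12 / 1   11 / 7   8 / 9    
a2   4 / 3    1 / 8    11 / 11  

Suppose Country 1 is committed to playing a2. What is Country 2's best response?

b3

With Country 1 fixed at a2, Country 2's payoffs are: b1 → 3, b2 → 8, b3 → 11.
The maximum is 11, achieved by b3.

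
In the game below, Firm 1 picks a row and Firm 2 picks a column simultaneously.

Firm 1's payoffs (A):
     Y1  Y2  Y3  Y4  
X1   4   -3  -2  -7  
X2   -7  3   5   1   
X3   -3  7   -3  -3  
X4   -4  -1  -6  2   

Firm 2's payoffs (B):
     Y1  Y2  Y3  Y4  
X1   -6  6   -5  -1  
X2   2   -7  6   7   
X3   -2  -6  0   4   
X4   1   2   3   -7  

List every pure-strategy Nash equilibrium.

None

Check mutual best responses: a cell is a NE iff neither player can gain by unilaterally deviating.
Firm 1's best responses — vs Y1: X1 (payoff 4); vs Y2: X3 (payoff 7); vs Y3: X2 (payoff 5); vs Y4: X4 (payoff 2).
Firm 2's best responses — vs X1: Y2 (payoff 6); vs X2: Y4 (payoff 7); vs X3: Y4 (payoff 4); vs X4: Y3 (payoff 3).
No cell has both players best-responding. For instance, Firm 1's best reply to Y1 is X1, but against X1 Firm 2 prefers Y2 over Y1.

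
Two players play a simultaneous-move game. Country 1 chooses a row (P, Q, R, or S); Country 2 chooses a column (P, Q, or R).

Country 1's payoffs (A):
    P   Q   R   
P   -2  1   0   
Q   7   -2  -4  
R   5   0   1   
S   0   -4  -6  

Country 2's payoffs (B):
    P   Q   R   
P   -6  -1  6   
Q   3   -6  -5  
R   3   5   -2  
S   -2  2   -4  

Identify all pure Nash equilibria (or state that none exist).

A profile is a Nash equilibrium when each player is best-responding to the other.
Country 1's best responses — vs P: Q (payoff 7); vs Q: P (payoff 1); vs R: R (payoff 1).
Country 2's best responses — vs P: R (payoff 6); vs Q: P (payoff 3); vs R: Q (payoff 5); vs S: Q (payoff 2).
The only mutual best response is (Q, P); neither player gains by switching there.

(Q, P)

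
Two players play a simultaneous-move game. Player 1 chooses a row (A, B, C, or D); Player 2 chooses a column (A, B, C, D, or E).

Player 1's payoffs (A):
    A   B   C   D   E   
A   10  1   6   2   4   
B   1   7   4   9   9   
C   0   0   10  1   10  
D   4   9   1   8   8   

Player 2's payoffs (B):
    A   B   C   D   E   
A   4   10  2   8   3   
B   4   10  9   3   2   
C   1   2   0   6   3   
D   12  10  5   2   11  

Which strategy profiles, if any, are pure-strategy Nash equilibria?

Find each player's best response to every opponent strategy; NE are the intersections.
Player 1's best responses — vs A: A (payoff 10); vs B: D (payoff 9); vs C: C (payoff 10); vs D: B (payoff 9); vs E: C (payoff 10).
Player 2's best responses — vs A: B (payoff 10); vs B: B (payoff 10); vs C: D (payoff 6); vs D: A (payoff 12).
No cell has both players best-responding. For instance, Player 1's best reply to D is B, but against B Player 2 prefers B over D.

None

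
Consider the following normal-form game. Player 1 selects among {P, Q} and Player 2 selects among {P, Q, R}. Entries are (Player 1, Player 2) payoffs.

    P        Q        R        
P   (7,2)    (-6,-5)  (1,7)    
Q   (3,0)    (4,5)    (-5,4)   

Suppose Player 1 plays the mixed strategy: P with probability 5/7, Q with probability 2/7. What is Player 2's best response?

R

Player 2's best reply maximizes expected payoff against the mix.
P: (5/7)·2 + (2/7)·0 = 10/7
Q: (5/7)·(-5) + (2/7)·5 = -15/7
R: (5/7)·7 + (2/7)·4 = 43/7
Highest expected payoff is 43/7, from R.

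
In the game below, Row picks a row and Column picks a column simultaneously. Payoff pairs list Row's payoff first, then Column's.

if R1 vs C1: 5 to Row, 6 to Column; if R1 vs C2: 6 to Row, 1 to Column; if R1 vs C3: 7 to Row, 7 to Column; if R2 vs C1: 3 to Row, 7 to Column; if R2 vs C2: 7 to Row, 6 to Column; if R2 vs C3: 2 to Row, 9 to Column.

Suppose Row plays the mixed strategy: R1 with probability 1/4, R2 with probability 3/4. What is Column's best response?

Column's best reply maximizes expected payoff against the mix.
C1: (1/4)·6 + (3/4)·7 = 27/4
C2: (1/4)·1 + (3/4)·6 = 19/4
C3: (1/4)·7 + (3/4)·9 = 17/2
Highest expected payoff is 17/2, from C3.

C3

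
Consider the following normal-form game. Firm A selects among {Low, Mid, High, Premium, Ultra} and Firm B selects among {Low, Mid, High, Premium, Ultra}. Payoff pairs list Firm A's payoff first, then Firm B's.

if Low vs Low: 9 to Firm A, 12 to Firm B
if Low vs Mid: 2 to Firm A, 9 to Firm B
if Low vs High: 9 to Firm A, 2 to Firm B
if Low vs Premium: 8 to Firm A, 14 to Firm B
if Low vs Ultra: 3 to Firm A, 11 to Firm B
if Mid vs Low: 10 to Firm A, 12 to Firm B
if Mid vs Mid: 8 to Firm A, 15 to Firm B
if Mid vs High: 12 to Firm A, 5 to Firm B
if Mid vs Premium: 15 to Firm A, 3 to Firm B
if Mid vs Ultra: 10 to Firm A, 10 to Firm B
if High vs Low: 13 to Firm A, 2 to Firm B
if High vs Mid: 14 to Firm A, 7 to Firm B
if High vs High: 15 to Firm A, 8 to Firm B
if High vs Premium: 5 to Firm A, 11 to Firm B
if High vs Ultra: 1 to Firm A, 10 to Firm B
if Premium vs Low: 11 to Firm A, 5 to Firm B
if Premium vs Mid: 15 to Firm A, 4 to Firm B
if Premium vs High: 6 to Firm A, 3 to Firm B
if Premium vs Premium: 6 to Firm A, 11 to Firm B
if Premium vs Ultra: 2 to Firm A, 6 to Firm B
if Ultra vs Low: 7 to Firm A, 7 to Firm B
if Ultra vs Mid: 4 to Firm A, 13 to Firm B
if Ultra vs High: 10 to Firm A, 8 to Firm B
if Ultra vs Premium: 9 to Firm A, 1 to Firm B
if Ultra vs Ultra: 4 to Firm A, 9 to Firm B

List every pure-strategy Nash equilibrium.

No pure-strategy Nash equilibrium

A profile is a Nash equilibrium when each player is best-responding to the other.
Firm A's best responses — vs Low: High (payoff 13); vs Mid: Premium (payoff 15); vs High: High (payoff 15); vs Premium: Mid (payoff 15); vs Ultra: Mid (payoff 10).
Firm B's best responses — vs Low: Premium (payoff 14); vs Mid: Mid (payoff 15); vs High: Premium (payoff 11); vs Premium: Premium (payoff 11); vs Ultra: Mid (payoff 13).
No cell has both players best-responding. For instance, Firm A's best reply to Mid is Premium, but against Premium Firm B prefers Premium over Mid.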